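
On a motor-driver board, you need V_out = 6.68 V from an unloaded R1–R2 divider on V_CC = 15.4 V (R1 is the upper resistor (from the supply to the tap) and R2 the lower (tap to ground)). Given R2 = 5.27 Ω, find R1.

R1 ≈ 6.88 Ω

Required fraction k = V_out/V_CC = 0.4338.
Rearranging, R1 = R2·(1−k)/k = 5.27 × 1.305 = 6.879 Ω.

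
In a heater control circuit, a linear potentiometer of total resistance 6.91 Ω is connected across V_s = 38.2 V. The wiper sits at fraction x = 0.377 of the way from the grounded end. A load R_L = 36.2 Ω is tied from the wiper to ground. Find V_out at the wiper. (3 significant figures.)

V_out ≈ 13.8 V

Split the track: R_lower = x·R_p = 2.605 Ω, R_upper = (1−x)·R_p = 4.305 Ω.
(x·R_p) ‖ R_L = 2.430 Ω.
Then V_out = V_s · 2.430/(4.305 + 2.430) = 13.78 V.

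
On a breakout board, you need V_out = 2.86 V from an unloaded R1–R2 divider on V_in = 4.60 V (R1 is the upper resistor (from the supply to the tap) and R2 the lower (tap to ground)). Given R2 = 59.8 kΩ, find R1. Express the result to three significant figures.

R1 ≈ 36.4 kΩ

The divider ratio is R2/(R1+R2) = 2.86/4.60 = 0.6217.
R1 = R2·(1/k − 1) = 59.8 × 0.6084 = 36.38 kΩ.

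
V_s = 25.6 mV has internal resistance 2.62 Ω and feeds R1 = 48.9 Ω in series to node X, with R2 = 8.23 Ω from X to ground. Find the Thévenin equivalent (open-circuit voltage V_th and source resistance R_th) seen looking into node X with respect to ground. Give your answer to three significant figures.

R1' = 2.62 + 48.9 = 51.52 Ω (source resistance + R1).
With X open, the divider is unloaded: V_th = 25.6 × 8.23/59.75 = 3.526 mV.
Looking into X with the source shorted: R_th = R1'·R2/(R1'+R2) = 51.52 × 8.23/59.75 = 7.096 Ω.

V_th ≈ 3.53 mV, R_th ≈ 7.10 Ω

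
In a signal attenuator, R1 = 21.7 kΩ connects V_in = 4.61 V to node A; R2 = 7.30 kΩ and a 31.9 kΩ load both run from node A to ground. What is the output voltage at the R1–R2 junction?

First combine the lower leg with the load: R2 ‖ R_L = 5.941 kΩ.
Voltage divider with the loaded lower leg: V_out = 4.61 × 5.941/(21.7 + 5.941) = 4.61 × 0.2149 = 0.9908 V.
(Unloaded it would be 1.16 V; the load pulls it down.)

V_out ≈ 0.991 V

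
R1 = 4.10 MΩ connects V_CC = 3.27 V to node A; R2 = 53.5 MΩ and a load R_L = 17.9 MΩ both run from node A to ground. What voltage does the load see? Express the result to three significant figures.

First combine the lower leg with the load: R2 ‖ R_L = 13.41 MΩ.
Then V_out = V_CC · R2'/(R1 + R2') = 3.27 × 13.41/17.51 = 2.504 V.
(Unloaded it would be 3.04 V; the load pulls it down.)

V_out ≈ 2.50 V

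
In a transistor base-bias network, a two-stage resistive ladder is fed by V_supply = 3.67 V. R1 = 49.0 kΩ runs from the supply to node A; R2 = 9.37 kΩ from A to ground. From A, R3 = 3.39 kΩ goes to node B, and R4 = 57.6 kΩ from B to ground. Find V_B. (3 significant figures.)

V_B ≈ 0.493 V

Looking into the second stage from A: R3 + R4 = 60.99 kΩ appears in parallel with R2.
Effective lower resistance at A: R2 ‖ 60.99 = 8.122 kΩ.
First divider: V_A = V_supply · 8.122/(49.0 + 8.122) = 0.5218 V.
V_B = V_A × 0.9444 = 0.4928 V.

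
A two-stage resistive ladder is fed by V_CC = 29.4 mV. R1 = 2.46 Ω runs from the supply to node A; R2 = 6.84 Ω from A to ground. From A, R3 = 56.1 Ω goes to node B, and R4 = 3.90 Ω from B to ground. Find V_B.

V_B ≈ 1.36 mV

The second stage (R3 + R4 = 60.00 Ω) loads node A in parallel with R2.
Effective lower resistance at A: R2 ‖ 60.00 = 6.140 Ω.
First divider: V_A = V_CC · 6.140/(2.46 + 6.140) = 20.99 mV.
V_B = V_A × 0.06500 = 1.364 mV.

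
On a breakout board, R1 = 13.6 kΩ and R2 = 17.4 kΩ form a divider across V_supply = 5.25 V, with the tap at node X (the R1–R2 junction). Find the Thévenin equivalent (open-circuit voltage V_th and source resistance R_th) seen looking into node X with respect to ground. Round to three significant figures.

V_th ≈ 2.95 V, R_th ≈ 7.63 kΩ

V_th is the unloaded tap voltage: V_supply · R2/(R1+R2) = 5.25 × 0.5613 = 2.947 V.
Zeroing V_supply shorts the top of R1 to ground, so R_th = R1 ‖ R2 = 7.634 kΩ.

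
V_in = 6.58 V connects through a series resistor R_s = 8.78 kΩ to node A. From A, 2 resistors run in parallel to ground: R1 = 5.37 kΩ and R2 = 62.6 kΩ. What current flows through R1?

I ≈ 0.442 mA

Parallel bank: R_p = 1/(1/5.37 + 1/62.6) = 4.946 kΩ.
Node voltage V_A = V_in · R_p/(R_s + R_p) = 6.58 × 0.3603 = 2.371 V.
I(R1) = V_A / R1 = 2.371/5.37 = 0.4415 mA.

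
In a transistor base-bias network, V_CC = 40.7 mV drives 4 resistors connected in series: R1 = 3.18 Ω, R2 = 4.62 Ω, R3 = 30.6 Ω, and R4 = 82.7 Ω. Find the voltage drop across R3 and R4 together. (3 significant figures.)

Total series resistance ΣR = 3.18 + 4.62 + 30.6 + 82.7 = 121.1 Ω.
R_{R3..R4} = 30.6 + 82.7 = 113.3 Ω.
By the voltage-divider rule, V = 40.7 × 113.3/121.1 = 38.08 mV.

V ≈ 38.1 mV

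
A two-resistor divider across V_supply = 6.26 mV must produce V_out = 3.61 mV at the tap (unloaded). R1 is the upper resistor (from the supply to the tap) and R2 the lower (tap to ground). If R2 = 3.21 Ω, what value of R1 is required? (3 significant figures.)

R1 ≈ 2.36 Ω

V_out/V_supply = R2/(R1+R2) = 0.5767.
So R1 = R2 · (V_supply/V_out − 1) = 3.21 × (6.26/3.61 − 1) = 3.21 × 0.7341 = 2.356 Ω.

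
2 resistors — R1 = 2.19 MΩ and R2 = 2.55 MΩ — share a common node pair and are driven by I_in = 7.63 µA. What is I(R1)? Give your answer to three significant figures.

I ≈ 4.10 µA

With just two branches, the current splits inversely with resistance.
I(R1) = 7.63 × 2.55/(2.19 + 2.55) = 7.63 × 0.5380 = 4.105 µA.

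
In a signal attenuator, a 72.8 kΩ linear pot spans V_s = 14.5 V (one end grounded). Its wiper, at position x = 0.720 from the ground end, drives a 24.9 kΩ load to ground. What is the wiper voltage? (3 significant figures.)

V_out ≈ 6.57 V

Lower segment x·R_p = 52.42 kΩ; upper segment (1−x)·R_p = 20.38 kΩ.
Lower segment in parallel with the load: 52.42 ‖ 24.9 = 16.88 kΩ.
Then V_out = V_s · 16.88/(20.38 + 16.88) = 6.568 V.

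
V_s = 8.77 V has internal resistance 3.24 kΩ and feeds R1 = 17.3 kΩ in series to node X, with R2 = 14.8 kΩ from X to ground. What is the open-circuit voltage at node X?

R1' = 3.24 + 17.3 = 20.54 kΩ (source resistance + R1).
V_th is the unloaded tap voltage: V_s · R2/(R1'+R2) = 8.77 × 0.4188 = 3.673 V.

V_th ≈ 3.67 V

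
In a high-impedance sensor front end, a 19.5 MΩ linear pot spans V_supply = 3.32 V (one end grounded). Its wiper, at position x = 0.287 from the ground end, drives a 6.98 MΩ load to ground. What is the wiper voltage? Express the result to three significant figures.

V_out ≈ 0.606 V

Split the track: R_lower = x·R_p = 5.596 MΩ, R_upper = (1−x)·R_p = 13.90 MΩ.
(x·R_p) ‖ R_L = 3.106 MΩ.
Loaded-divider output: V_out = 3.32 × 0.1826 = 0.6063 V.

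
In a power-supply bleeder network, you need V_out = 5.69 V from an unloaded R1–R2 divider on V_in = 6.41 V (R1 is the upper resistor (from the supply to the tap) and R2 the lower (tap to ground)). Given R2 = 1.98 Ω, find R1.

R1 ≈ 0.251 Ω

The divider ratio is R2/(R1+R2) = 5.69/6.41 = 0.8877.
R1 = R2·(1/k − 1) = 1.98 × 0.1265 = 0.2505 Ω.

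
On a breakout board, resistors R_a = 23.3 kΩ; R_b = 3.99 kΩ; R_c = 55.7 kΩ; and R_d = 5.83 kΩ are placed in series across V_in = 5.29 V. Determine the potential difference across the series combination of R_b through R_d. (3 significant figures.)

V ≈ 3.90 V

Total series resistance ΣR = 23.3 + 3.99 + 55.7 + 5.83 = 88.82 kΩ.
R_{R_b..R_d} = 3.99 + 55.7 + 5.83 = 65.52 kΩ.
Voltage divider: V = V_in · (65.52 / 88.82) = 5.29 × 0.7377 = 3.902 V.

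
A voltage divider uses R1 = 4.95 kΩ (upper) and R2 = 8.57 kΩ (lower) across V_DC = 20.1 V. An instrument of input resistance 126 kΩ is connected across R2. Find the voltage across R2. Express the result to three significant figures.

V_out ≈ 12.4 V

The load sits in parallel with R2, giving an effective lower resistance R2' = R2·R_L/(R2+R_L) = 8.024 kΩ.
Now apply the divider: V_out = 20.1 × 0.6185 = 12.43 V.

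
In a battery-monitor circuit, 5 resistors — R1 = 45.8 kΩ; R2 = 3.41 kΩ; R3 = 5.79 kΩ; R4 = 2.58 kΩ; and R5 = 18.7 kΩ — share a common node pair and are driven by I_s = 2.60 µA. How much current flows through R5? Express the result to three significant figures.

I ≈ 0.150 µA

ΣG = 1/45.8 + 1/3.41 + 1/5.79 + 1/2.58 + 1/18.7 = 0.9289.
R5 takes the fraction G_k/ΣG = 0.05348/0.9289 = 0.05757, so I = 2.60 × 0.05757 = 0.1497 µA.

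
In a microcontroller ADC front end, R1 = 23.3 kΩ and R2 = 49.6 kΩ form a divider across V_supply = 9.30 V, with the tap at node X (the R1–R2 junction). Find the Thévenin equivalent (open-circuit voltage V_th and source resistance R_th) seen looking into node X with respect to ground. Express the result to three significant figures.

V_th ≈ 6.33 V, R_th ≈ 15.9 kΩ

V_th is the unloaded tap voltage: V_supply · R2/(R1+R2) = 9.30 × 0.6804 = 6.328 V.
With V_supply suppressed (replaced by a short), R_th = R1 ‖ R2 = (23.30 × 49.6)/(23.30 + 49.6) = 15.85 kΩ.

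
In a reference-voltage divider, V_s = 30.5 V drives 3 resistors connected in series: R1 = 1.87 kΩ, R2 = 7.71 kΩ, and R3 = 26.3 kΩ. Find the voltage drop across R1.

Total series resistance ΣR = 1.87 + 7.71 + 26.3 = 35.88 kΩ.
Voltage divider: V = V_s · (1.870 / 35.88) = 30.5 × 0.05212 = 1.590 V.

V ≈ 1.59 V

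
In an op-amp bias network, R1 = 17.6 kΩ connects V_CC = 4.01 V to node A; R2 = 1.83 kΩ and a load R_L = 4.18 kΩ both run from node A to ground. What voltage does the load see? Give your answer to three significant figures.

R2 ‖ R_L = (1.83 × 4.18)/(1.83 + 4.18) = 1.273 kΩ.
Then V_out = V_CC · R2'/(R1 + R2') = 4.01 × 1.273/18.87 = 0.2704 V.

V_out ≈ 0.270 V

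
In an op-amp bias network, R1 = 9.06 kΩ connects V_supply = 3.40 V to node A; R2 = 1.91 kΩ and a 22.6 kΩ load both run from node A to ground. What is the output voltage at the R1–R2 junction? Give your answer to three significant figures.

V_out ≈ 0.553 V

R2 ‖ R_L = (1.91 × 22.6)/(1.91 + 22.6) = 1.761 kΩ.
Now apply the divider: V_out = 3.40 × 0.1628 = 0.5534 V.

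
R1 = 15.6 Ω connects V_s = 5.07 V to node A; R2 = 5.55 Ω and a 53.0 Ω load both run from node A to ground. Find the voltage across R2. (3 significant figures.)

The load sits in parallel with R2, giving an effective lower resistance R2' = R2·R_L/(R2+R_L) = 5.024 Ω.
Voltage divider with the loaded lower leg: V_out = 5.07 × 5.024/(15.6 + 5.024) = 5.07 × 0.2436 = 1.235 V.
(Unloaded it would be 1.33 V; the load pulls it down.)

V_out ≈ 1.24 V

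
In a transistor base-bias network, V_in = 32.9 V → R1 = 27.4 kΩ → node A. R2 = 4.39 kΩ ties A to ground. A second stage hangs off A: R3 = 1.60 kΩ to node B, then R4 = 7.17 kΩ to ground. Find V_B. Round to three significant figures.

V_B ≈ 2.59 V

Looking into the second stage from A: R3 + R4 = 8.770 kΩ appears in parallel with R2.
R2 ‖ (R3+R4) = 2.926 kΩ.
V_A = 32.9 × 2.926/(27.4 + 2.926) = 3.174 V.
V_B = V_A × 0.8176 = 2.595 V.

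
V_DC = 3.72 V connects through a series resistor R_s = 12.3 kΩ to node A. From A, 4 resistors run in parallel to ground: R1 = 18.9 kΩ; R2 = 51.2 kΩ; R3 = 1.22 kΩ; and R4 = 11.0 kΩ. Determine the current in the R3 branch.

Equivalent of the parallel group: R_p = 1.017 kΩ.
V_A by voltage divider: V_A = 3.72 × 1.017/(12.3 + 1.017) = 0.2842 V.
Branch current I = V_A/R3 = 0.2842/1.22 = 0.2329 mA.

I ≈ 0.233 mA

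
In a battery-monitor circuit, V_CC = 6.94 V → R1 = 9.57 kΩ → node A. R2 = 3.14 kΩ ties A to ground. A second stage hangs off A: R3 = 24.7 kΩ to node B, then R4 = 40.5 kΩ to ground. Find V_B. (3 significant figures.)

V_B ≈ 1.03 V

Looking into the second stage from A: R3 + R4 = 65.20 kΩ appears in parallel with R2.
Effective lower resistance at A: R2 ‖ 65.20 = 2.996 kΩ.
First divider: V_A = V_CC · 2.996/(9.57 + 2.996) = 1.655 V.
V_B = V_A × 0.6212 = 1.028 V.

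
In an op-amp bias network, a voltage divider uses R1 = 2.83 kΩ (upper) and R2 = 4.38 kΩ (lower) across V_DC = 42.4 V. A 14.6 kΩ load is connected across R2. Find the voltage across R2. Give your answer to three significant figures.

V_out ≈ 23.0 V

The load sits in parallel with R2, giving an effective lower resistance R2' = R2·R_L/(R2+R_L) = 3.369 kΩ.
Voltage divider with the loaded lower leg: V_out = 42.4 × 3.369/(2.83 + 3.369) = 42.4 × 0.5435 = 23.04 V.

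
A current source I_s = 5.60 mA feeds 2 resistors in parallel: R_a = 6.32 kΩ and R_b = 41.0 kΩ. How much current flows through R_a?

I ≈ 4.85 mA

With just two branches, the current splits inversely with resistance.
So I = 5.60 × 41.0/47.32 = 4.852 mA.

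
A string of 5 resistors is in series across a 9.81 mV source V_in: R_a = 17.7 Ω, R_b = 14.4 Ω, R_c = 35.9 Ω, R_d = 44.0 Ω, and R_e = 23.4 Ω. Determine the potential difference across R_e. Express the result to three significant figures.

V ≈ 1.70 mV

ΣR = 17.7 + 14.4 + 35.9 + 44.0 + 23.4 = 135.4 Ω.
V = V_in · R/ΣR = 9.81 × 0.1728 = 1.695 mV.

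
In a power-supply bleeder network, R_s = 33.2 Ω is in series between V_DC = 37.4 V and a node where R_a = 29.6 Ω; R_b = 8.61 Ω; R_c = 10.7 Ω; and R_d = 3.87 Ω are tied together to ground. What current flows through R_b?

Equivalent of the parallel group: R_p = 1.993 Ω.
V_A by voltage divider: V_A = 37.4 × 1.993/(33.2 + 1.993) = 2.118 V.
I(R_b) = V_A / R_b = 2.118/8.61 = 0.2460 A.

I ≈ 0.246 A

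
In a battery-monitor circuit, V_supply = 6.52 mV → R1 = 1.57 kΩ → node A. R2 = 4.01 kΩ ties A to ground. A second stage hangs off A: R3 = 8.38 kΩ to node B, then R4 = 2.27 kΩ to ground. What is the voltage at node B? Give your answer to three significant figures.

V_B ≈ 0.903 mV

Node A sees R2 in parallel with the series input of stage 2, R3 + R4 = 10.65 kΩ.
R2 ‖ (R3+R4) = 2.913 kΩ.
First divider: V_A = V_supply · 2.913/(1.57 + 2.913) = 4.237 mV.
Stage 2 is unloaded, so V_B = V_A · R4/(R3+R4) = 4.237 × 2.27/10.65 = 0.9030 mV.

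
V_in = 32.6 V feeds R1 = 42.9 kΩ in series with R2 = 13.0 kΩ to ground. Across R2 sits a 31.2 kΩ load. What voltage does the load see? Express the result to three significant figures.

The load sits in parallel with R2, giving an effective lower resistance R2' = R2·R_L/(R2+R_L) = 9.176 kΩ.
Then V_out = V_in · R2'/(R1 + R2') = 32.6 × 9.176/52.08 = 5.744 V.

V_out ≈ 5.74 V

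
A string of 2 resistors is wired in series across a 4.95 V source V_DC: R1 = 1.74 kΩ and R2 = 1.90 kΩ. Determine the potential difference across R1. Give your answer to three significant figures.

Total series resistance ΣR = 1.74 + 1.90 = 3.640 kΩ.
Voltage divider: V = V_DC · (1.740 / 3.640) = 4.95 × 0.4780 = 2.366 V.

V ≈ 2.37 V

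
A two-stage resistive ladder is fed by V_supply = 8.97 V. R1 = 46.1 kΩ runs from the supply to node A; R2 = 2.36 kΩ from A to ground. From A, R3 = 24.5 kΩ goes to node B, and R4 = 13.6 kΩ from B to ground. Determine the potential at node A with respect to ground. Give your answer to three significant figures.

V_A ≈ 0.413 V

Looking into the second stage from A: R3 + R4 = 38.10 kΩ appears in parallel with R2.
R2 ‖ (R3+R4) = 2.222 kΩ.
So V_A = 8.97 × 0.04599 = 0.4125 V.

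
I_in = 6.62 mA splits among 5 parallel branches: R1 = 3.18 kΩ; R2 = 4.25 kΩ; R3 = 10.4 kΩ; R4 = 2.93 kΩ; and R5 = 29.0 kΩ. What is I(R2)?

I ≈ 1.52 mA

Total conductance ΣG = 1/3.18 + 1/4.25 + 1/10.4 + 1/2.93 + 1/29.0 = 1.022 (units of 1/kΩ).
Current divider: I(R2) = I_in · G_k/ΣG = 6.62 × (0.2353/1.022) = 6.62 × 0.2303 = 1.525 mA.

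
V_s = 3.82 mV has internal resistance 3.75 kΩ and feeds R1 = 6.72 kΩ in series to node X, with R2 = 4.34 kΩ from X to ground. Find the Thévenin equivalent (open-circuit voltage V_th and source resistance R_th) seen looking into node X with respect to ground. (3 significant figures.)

V_th ≈ 1.12 mV, R_th ≈ 3.07 kΩ

R1' = 3.75 + 6.72 = 10.47 kΩ (source resistance + R1).
Open-circuit (no load on X): V_th = V_s · R2/(R1' + R2) = 3.82 × 4.34/(10.47 + 4.34) = 1.119 mV.
Looking into X with the source shorted: R_th = R1'·R2/(R1'+R2) = 10.47 × 4.34/14.81 = 3.068 kΩ.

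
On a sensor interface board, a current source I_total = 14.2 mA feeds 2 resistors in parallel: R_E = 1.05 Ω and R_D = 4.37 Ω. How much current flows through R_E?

For two parallel branches, I_k = I_total · (other R)/(sum of R).
I(R_E) = 14.2 × 4.37/(1.05 + 4.37) = 14.2 × 0.8063 = 11.45 mA.

I ≈ 11.4 mA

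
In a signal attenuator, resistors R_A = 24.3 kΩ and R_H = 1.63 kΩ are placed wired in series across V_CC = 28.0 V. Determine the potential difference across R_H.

V ≈ 1.76 V

Total series resistance ΣR = 24.3 + 1.63 = 25.93 kΩ.
Voltage divider: V = V_CC · (1.630 / 25.93) = 28.0 × 0.06286 = 1.760 V.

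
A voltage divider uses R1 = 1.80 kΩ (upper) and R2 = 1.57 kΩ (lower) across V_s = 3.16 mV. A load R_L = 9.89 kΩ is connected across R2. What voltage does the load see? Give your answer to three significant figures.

First combine the lower leg with the load: R2 ‖ R_L = 1.355 kΩ.
Voltage divider with the loaded lower leg: V_out = 3.16 × 1.355/(1.80 + 1.355) = 3.16 × 0.4295 = 1.357 mV.
(Unloaded it would be 1.47 mV; the load pulls it down.)

V_out ≈ 1.36 mV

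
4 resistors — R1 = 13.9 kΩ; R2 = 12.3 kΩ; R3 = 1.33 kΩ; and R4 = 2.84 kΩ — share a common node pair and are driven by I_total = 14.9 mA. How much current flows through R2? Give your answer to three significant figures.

Total conductance ΣG = 1/13.9 + 1/12.3 + 1/1.33 + 1/2.84 = 1.257 (units of 1/kΩ).
Current divider: I(R2) = I_total · G_k/ΣG = 14.9 × (0.08130/1.257) = 14.9 × 0.06467 = 0.9635 mA.

I ≈ 0.964 mA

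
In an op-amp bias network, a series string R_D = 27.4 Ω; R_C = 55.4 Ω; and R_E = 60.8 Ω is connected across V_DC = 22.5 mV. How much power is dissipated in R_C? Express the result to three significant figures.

Series current I = V_DC/ΣR = 22.5/143.6 = 0.1567 mA.
P(R_C) = I²·R_C = (0.1567)² × 55.4 = 1.360 µW.

P ≈ 1.36 µW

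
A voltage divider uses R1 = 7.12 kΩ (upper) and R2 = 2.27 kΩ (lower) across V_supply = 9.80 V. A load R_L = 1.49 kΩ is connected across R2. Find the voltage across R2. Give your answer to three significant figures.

V_out ≈ 1.10 V

R2 ‖ R_L = (2.27 × 1.49)/(2.27 + 1.49) = 0.8995 kΩ.
Then V_out = V_supply · R2'/(R1 + R2') = 9.80 × 0.8995/8.020 = 1.099 V.
(Unloaded it would be 2.37 V; the load pulls it down.)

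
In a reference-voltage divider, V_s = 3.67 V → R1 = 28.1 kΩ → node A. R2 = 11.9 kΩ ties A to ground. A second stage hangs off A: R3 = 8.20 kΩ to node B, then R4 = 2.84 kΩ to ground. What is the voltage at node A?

V_A ≈ 0.621 V

Looking into the second stage from A: R3 + R4 = 11.04 kΩ appears in parallel with R2.
Effective lower resistance at A: R2 ‖ 11.04 = 5.727 kΩ.
So V_A = 3.67 × 0.1693 = 0.6213 V.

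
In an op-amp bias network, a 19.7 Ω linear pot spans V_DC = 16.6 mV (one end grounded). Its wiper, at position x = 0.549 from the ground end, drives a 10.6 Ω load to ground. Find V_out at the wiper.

V_out ≈ 6.24 mV

The pot divides into 8.885 Ω above the wiper and 10.82 Ω below.
Lower segment in parallel with the load: 10.82 ‖ 10.6 = 5.353 Ω.
V_out = 16.6 × 5.353/(8.885 + 5.353) = 6.241 mV.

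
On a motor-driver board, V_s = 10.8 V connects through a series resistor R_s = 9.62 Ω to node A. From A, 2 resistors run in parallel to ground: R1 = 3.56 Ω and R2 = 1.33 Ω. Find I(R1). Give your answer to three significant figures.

I ≈ 0.277 A

Equivalent of the parallel group: R_p = 0.9683 Ω.
V_A = 10.8 × 0.9683/10.59 = 0.9876 V.
I(R1) = V_A / R1 = 0.9876/3.56 = 0.2774 A.
(Check via current divider: I_total = 1.020 A; share G_k/ΣG = 0.2720 → same result.)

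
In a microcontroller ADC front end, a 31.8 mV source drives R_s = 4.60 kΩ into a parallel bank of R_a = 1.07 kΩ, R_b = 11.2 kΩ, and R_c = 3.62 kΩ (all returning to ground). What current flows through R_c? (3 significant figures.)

I ≈ 1.26 µA

Equivalent of the parallel group: R_p = 0.7692 kΩ.
V_A by voltage divider: V_A = 31.8 × 0.7692/(4.60 + 0.7692) = 4.556 mV.
I(R_c) = V_A / R_c = 4.556/3.62 = 1.258 µA.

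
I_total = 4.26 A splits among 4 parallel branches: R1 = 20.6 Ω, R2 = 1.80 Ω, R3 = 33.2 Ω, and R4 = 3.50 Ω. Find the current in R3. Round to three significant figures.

I ≈ 0.139 A

Conductances: ΣG = 1/20.6 + 1/1.80 + 1/33.2 + 1/3.50 = 0.9199 (1/Ω).
R3 takes the fraction G_k/ΣG = 0.03012/0.9199 = 0.03274, so I = 4.26 × 0.03274 = 0.1395 A.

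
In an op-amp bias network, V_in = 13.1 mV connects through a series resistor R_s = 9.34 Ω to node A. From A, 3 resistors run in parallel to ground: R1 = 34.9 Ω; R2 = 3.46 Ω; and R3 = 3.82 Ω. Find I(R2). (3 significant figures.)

Parallel bank: R_p = 1/(1/34.9 + 1/3.46 + 1/3.82) = 1.726 Ω.
V_A = 13.1 × 1.726/11.07 = 2.043 mV.
I(R2) = V_A / R2 = 2.043/3.46 = 0.5905 mA.

I ≈ 0.590 mA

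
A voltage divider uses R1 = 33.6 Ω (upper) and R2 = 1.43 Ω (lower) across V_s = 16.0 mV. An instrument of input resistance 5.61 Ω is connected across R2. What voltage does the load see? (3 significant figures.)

R2 ‖ R_L = (1.43 × 5.61)/(1.43 + 5.61) = 1.140 Ω.
Voltage divider with the loaded lower leg: V_out = 16.0 × 1.140/(33.6 + 1.140) = 16.0 × 0.03280 = 0.5248 mV.
(Unloaded it would be 0.653 mV; the load pulls it down.)

V_out ≈ 0.525 mV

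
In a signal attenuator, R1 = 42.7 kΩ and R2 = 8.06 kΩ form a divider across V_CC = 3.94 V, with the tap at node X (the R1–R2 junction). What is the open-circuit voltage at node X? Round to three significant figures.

Open-circuit (no load on X): V_th = V_CC · R2/(R1 + R2) = 3.94 × 8.06/(42.70 + 8.06) = 0.6256 V.

V_th ≈ 0.626 V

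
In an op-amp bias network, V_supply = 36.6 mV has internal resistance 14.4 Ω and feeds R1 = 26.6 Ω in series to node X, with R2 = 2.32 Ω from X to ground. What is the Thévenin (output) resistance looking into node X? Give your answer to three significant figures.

R1' = 14.4 + 26.6 = 41.00 Ω (source resistance + R1).
Looking into X with the source shorted: R_th = R1'·R2/(R1'+R2) = 41.00 × 2.32/43.32 = 2.196 Ω.

R_th ≈ 2.20 Ω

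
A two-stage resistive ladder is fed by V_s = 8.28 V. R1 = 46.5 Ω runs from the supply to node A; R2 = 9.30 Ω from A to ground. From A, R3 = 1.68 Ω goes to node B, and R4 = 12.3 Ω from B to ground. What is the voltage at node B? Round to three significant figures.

V_B ≈ 0.781 V

The second stage (R3 + R4 = 13.98 Ω) loads node A in parallel with R2.
R2 ‖ (R3+R4) = 5.585 Ω.
First divider: V_A = V_s · 5.585/(46.5 + 5.585) = 0.8878 V.
Then the unloaded second divider: V_B = V_A × R4/(R3+R4) = 0.8878 × 0.8798 = 0.7811 V.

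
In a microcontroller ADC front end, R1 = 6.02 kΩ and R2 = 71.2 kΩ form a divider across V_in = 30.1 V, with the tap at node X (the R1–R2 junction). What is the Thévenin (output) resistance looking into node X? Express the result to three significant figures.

With V_in suppressed (replaced by a short), R_th = R1 ‖ R2 = (6.020 × 71.2)/(6.020 + 71.2) = 5.551 kΩ.

R_th ≈ 5.55 kΩ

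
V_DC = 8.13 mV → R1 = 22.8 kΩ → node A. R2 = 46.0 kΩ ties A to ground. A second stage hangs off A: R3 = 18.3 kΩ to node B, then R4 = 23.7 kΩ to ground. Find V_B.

The second stage (R3 + R4 = 42.00 kΩ) loads node A in parallel with R2.
R2 ‖ (R3+R4) = 21.95 kΩ.
V_A = 8.13 × 21.95/(22.8 + 21.95) = 3.988 mV.
Stage 2 is unloaded, so V_B = V_A · R4/(R3+R4) = 3.988 × 23.7/42.00 = 2.250 mV.

V_B ≈ 2.25 mV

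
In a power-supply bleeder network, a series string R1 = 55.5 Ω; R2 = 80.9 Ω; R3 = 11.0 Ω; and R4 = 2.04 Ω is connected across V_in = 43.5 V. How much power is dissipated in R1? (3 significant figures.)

The common current is I = 43.5/149.4 = 0.2911 A.
P(R1) = I²·R1 = (0.2911)² × 55.5 = 4.703 W.

P ≈ 4.70 W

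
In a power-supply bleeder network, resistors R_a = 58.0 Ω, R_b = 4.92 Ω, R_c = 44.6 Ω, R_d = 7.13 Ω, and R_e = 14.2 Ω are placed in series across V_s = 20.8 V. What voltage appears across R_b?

V ≈ 0.794 V

Series total: ΣR = 58.0 + 4.92 + 44.6 + 7.13 + 14.2 = 128.8 Ω.
V = V_s · R/ΣR = 20.8 × 0.03818 = 0.7942 V.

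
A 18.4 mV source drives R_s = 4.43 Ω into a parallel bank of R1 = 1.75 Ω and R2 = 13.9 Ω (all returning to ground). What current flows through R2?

Equivalent of the parallel group: R_p = 1.554 Ω.
V_A by voltage divider: V_A = 18.4 × 1.554/(4.43 + 1.554) = 4.779 mV.
Branch current I = V_A/R2 = 4.779/13.9 = 0.3438 mA.
(Check via current divider: I_total = 3.075 mA; share G_k/ΣG = 0.1118 → same result.)

I ≈ 0.344 mA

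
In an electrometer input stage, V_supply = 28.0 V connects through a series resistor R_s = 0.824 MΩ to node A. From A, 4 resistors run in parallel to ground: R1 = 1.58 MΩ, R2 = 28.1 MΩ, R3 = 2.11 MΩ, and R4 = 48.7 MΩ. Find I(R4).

Combine the parallel branches: R_p = (1/1.58 + 1/28.1 + 1/2.11 + 1/48.7)⁻¹ = 0.8599 MΩ.
V_A by voltage divider: V_A = 28.0 × 0.8599/(0.824 + 0.8599) = 14.30 V.
I(R4) = V_A / R4 = 14.30/48.7 = 0.2936 µA.

I ≈ 0.294 µA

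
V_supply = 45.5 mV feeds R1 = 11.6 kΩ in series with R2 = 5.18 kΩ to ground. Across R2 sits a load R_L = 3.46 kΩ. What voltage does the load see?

R2 ‖ R_L = (5.18 × 3.46)/(5.18 + 3.46) = 2.074 kΩ.
Then V_out = V_supply · R2'/(R1 + R2') = 45.5 × 2.074/13.67 = 6.902 mV.

V_out ≈ 6.90 mV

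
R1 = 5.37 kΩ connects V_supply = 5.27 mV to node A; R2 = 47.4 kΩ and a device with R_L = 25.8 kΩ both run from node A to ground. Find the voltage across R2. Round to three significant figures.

V_out ≈ 3.99 mV

The load sits in parallel with R2, giving an effective lower resistance R2' = R2·R_L/(R2+R_L) = 16.71 kΩ.
Then V_out = V_supply · R2'/(R1 + R2') = 5.27 × 16.71/22.08 = 3.988 mV.
(Unloaded it would be 4.73 mV; the load pulls it down.)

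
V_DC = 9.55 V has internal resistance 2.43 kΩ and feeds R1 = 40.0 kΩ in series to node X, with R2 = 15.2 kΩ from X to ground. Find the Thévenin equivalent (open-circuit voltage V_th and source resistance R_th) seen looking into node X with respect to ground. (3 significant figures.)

R1' = 2.43 + 40.0 = 42.43 kΩ (source resistance + R1).
With X open, the divider is unloaded: V_th = 9.55 × 15.2/57.63 = 2.519 V.
Zeroing V_DC shorts the top of R1' to ground, so R_th = R1' ‖ R2 = 11.19 kΩ.

V_th ≈ 2.52 V, R_th ≈ 11.2 kΩ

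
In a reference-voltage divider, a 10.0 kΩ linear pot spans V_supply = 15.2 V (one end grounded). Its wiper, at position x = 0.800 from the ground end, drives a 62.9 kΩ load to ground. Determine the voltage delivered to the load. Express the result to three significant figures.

The pot divides into 2.000 kΩ above the wiper and 8.000 kΩ below.
R_L loads the lower segment: effective lower R = 7.097 kΩ.
V_out = 15.2 × 7.097/(2.000 + 7.097) = 11.86 V.

V_out ≈ 11.9 V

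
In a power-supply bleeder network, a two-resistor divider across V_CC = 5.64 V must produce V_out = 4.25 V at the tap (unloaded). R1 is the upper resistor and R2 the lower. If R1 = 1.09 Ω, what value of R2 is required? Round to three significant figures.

R2 ≈ 3.33 Ω

The divider ratio is R2/(R1+R2) = 4.25/5.64 = 0.7535.
So R2 = R1 · V_out/(V_CC − V_out) = 1.09 × 4.25/(5.64 − 4.25) = 1.09 × 3.058 = 3.333 Ω.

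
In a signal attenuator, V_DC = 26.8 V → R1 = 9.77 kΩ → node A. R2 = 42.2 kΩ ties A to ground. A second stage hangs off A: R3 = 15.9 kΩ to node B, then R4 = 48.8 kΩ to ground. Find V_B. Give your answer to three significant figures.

The second stage (R3 + R4 = 64.70 kΩ) loads node A in parallel with R2.
Effective lower resistance at A: R2 ‖ 64.70 = 25.54 kΩ.
First divider: V_A = V_DC · 25.54/(9.77 + 25.54) = 19.38 V.
Then the unloaded second divider: V_B = V_A × R4/(R3+R4) = 19.38 × 0.7543 = 14.62 V.

V_B ≈ 14.6 V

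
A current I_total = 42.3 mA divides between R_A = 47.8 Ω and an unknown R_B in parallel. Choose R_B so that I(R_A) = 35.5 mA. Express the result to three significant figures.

In a two-way split, I_A/I_total = R_B/(R_A + R_B).
35.5/42.3 = R_B/(R_A + R_B) → R_B = R_A · (0.8392)/(1 − 0.8392) = 47.8 × 5.221 = 249.5 Ω.

R_B ≈ 250 Ω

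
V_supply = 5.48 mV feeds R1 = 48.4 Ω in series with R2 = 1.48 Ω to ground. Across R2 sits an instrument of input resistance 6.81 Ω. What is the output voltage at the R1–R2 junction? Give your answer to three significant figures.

The load sits in parallel with R2, giving an effective lower resistance R2' = R2·R_L/(R2+R_L) = 1.216 Ω.
Then V_out = V_supply · R2'/(R1 + R2') = 5.48 × 1.216/49.62 = 0.1343 mV.
(Unloaded it would be 0.163 mV; the load pulls it down.)

V_out ≈ 0.134 mV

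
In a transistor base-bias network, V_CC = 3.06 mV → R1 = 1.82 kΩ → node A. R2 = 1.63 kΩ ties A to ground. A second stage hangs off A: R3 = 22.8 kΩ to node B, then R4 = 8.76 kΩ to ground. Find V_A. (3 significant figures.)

V_A ≈ 1.41 mV

Looking into the second stage from A: R3 + R4 = 31.56 kΩ appears in parallel with R2.
R2 ‖ (R3+R4) = 1.550 kΩ.
First divider: V_A = V_CC · 1.550/(1.82 + 1.550) = 1.407 mV.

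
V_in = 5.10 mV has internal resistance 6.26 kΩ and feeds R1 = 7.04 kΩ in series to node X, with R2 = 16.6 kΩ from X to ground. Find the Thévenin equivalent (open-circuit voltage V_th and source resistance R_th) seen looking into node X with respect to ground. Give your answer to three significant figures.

V_th ≈ 2.83 mV, R_th ≈ 7.38 kΩ

R1' = 6.26 + 7.04 = 13.30 kΩ (source resistance + R1).
With X open, the divider is unloaded: V_th = 5.10 × 16.6/29.90 = 2.831 mV.
Looking into X with the source shorted: R_th = R1'·R2/(R1'+R2) = 13.30 × 16.6/29.90 = 7.384 kΩ.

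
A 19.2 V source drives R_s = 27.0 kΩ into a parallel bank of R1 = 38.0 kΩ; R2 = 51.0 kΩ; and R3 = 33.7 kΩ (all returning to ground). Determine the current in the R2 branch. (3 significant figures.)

Combine the parallel branches: R_p = (1/38.0 + 1/51.0 + 1/33.7)⁻¹ = 13.23 kΩ.
V_A = 19.2 × 13.23/40.23 = 6.313 V.
Branch current I = V_A/R2 = 6.313/51.0 = 0.1238 mA.
(Check via current divider: I_total = 0.4773 mA; share G_k/ΣG = 0.2594 → same result.)

I ≈ 0.124 mA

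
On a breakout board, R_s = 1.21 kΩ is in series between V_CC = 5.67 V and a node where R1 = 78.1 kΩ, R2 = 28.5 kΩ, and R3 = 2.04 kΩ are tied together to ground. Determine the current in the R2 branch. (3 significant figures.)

I ≈ 0.120 mA

Parallel bank: R_p = 1/(1/78.1 + 1/28.5 + 1/2.04) = 1.858 kΩ.
Node voltage V_A = V_CC · R_p/(R_s + R_p) = 5.67 × 0.6057 = 3.434 V.
I(R2) = V_A / R2 = 3.434/28.5 = 0.1205 mA.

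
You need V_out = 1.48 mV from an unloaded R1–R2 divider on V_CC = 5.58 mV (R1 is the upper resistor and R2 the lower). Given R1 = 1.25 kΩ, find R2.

R2 ≈ 0.451 kΩ

Required fraction k = V_out/V_CC = 0.2652.
Rearranging, R2 = R1·k/(1−k) = 1.25 × 0.3610 = 0.4512 kΩ.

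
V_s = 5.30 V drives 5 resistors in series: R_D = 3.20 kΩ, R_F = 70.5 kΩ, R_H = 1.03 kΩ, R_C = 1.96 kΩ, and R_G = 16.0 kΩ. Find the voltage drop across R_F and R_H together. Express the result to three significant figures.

ΣR = 3.20 + 70.5 + 1.03 + 1.96 + 16.0 = 92.69 kΩ.
R_{R_F..R_H} = 70.5 + 1.03 = 71.53 kΩ.
By the voltage-divider rule, V = 5.30 × 71.53/92.69 = 4.090 V.

V ≈ 4.09 V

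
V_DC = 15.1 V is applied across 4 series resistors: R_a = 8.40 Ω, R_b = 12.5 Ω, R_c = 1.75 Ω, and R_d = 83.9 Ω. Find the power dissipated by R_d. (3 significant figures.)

P ≈ 1.69 W

The common current is I = 15.1/106.6 = 0.1417 A.
V(R_d) = I·R = 11.89 V; P = V·I = 11.89 × 0.1417 = 1.685 W.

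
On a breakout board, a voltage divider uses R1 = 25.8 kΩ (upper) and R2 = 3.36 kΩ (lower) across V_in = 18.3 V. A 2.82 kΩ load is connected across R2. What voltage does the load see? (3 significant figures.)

The load sits in parallel with R2, giving an effective lower resistance R2' = R2·R_L/(R2+R_L) = 1.533 kΩ.
Voltage divider with the loaded lower leg: V_out = 18.3 × 1.533/(25.8 + 1.533) = 18.3 × 0.05609 = 1.027 V.

V_out ≈ 1.03 V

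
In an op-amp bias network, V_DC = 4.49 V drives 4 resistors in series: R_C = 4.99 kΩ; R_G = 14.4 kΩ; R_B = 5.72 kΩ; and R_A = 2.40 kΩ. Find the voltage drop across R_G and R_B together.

V ≈ 3.28 V

ΣR = 4.99 + 14.4 + 5.72 + 2.40 = 27.51 kΩ.
R_{R_G..R_B} = 14.4 + 5.72 = 20.12 kΩ.
Voltage divider: V = V_DC · (20.12 / 27.51) = 4.49 × 0.7314 = 3.284 V.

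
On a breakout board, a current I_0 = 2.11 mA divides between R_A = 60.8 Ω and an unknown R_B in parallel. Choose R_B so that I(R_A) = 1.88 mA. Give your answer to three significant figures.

R_B ≈ 497 Ω

Two-branch current divider: I_A = I_0 · R_B/(R_A + R_B).
1.88/2.11 = R_B/(R_A + R_B) → R_B = R_A · (0.8910)/(1 − 0.8910) = 60.8 × 8.174 = 497.0 Ω.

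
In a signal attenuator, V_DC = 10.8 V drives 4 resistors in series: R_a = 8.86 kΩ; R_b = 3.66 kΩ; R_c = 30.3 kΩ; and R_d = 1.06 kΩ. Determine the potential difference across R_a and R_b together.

ΣR = 8.86 + 3.66 + 30.3 + 1.06 = 43.88 kΩ.
R_{R_a..R_b} = 8.86 + 3.66 = 12.52 kΩ.
By the voltage-divider rule, V = 10.8 × 12.52/43.88 = 3.081 V.

V ≈ 3.08 V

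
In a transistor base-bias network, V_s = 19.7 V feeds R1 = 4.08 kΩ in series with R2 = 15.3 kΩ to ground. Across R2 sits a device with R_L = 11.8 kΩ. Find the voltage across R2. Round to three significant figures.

First combine the lower leg with the load: R2 ‖ R_L = 6.662 kΩ.
Voltage divider with the loaded lower leg: V_out = 19.7 × 6.662/(4.08 + 6.662) = 19.7 × 0.6202 = 12.22 V.

V_out ≈ 12.2 V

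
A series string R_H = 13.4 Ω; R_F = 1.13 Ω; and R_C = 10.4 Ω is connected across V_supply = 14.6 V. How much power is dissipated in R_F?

Series current I = V_supply/ΣR = 14.6/24.93 = 0.5856 A.
P = I²R = 0.3430 × 1.13 = 0.3876 W.

P ≈ 0.388 W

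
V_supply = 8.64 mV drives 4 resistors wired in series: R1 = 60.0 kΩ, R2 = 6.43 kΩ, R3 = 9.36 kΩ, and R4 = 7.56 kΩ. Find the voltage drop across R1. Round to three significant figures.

V ≈ 6.22 mV

ΣR = 60.0 + 6.43 + 9.36 + 7.56 = 83.35 kΩ.
V = V_supply · R/ΣR = 8.64 × 0.7199 = 6.220 mV.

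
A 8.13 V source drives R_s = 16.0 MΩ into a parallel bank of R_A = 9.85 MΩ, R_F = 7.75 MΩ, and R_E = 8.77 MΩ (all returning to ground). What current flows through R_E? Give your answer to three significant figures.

Equivalent of the parallel group: R_p = 2.902 MΩ.
Node voltage V_A = V_in · R_p/(R_s + R_p) = 8.13 × 0.1535 = 1.248 V.
Branch current I = V_A/R_E = 1.248/8.77 = 0.1423 µA.
(Equivalently: I_total = 0.4301 µA, then current-divider fraction G_k/ΣG = 0.3309.)

I ≈ 0.142 µA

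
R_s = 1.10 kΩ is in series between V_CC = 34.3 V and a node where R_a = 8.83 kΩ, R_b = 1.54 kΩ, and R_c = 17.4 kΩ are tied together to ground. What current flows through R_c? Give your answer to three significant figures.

Combine the parallel branches: R_p = (1/8.83 + 1/1.54 + 1/17.4)⁻¹ = 1.219 kΩ.
V_A = 34.3 × 1.219/2.319 = 18.03 V.
I(R_c) = V_A / R_c = 18.03/17.4 = 1.036 mA.

I ≈ 1.04 mA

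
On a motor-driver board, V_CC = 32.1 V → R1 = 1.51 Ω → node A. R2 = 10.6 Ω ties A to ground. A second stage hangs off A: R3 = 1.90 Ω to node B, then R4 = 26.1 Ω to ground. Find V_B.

V_B ≈ 25.0 V

The second stage (R3 + R4 = 28.00 Ω) loads node A in parallel with R2.
R2 ‖ (R3+R4) = 7.689 Ω.
V_A = 32.1 × 7.689/(1.51 + 7.689) = 26.83 V.
V_B = V_A × 0.9321 = 25.01 V.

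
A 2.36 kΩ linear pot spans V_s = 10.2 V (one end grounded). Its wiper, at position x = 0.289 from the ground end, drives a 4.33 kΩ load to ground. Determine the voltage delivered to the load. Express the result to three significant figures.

Lower segment x·R_p = 0.6820 kΩ; upper segment (1−x)·R_p = 1.678 kΩ.
Lower segment in parallel with the load: 0.6820 ‖ 4.33 = 0.5892 kΩ.
Then V_out = V_s · 0.5892/(1.678 + 0.5892) = 2.651 V.

V_out ≈ 2.65 V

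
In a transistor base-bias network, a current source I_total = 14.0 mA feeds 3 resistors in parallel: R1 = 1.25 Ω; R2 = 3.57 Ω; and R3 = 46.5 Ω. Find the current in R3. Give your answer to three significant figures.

I ≈ 0.273 mA

ΣG = 1/1.25 + 1/3.57 + 1/46.5 = 1.102.
By the current-divider rule, I = I_total · G_k/ΣG = 14.0 × 0.01952 = 0.2733 mA.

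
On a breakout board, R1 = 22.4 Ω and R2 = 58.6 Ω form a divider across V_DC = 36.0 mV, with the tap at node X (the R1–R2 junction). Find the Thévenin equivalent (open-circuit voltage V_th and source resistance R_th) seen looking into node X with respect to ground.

V_th ≈ 26.0 mV, R_th ≈ 16.2 Ω

V_th is the unloaded tap voltage: V_DC · R2/(R1+R2) = 36.0 × 0.7235 = 26.04 mV.
With V_DC suppressed (replaced by a short), R_th = R1 ‖ R2 = (22.40 × 58.6)/(22.40 + 58.6) = 16.21 Ω.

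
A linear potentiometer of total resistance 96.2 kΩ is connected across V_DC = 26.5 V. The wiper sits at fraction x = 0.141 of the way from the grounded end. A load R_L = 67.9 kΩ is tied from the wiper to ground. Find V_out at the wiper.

Split the track: R_lower = x·R_p = 13.56 kΩ, R_upper = (1−x)·R_p = 82.64 kΩ.
R_L loads the lower segment: effective lower R = 11.31 kΩ.
V_out = 26.5 × 11.31/(82.64 + 11.31) = 3.189 V.

V_out ≈ 3.19 V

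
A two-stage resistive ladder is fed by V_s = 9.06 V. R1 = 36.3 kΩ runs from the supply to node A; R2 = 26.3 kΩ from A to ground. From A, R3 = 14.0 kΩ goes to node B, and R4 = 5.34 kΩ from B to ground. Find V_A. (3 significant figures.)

Looking into the second stage from A: R3 + R4 = 19.34 kΩ appears in parallel with R2.
R2 ‖ (R3+R4) = 11.14 kΩ.
First divider: V_A = V_s · 11.14/(36.3 + 11.14) = 2.128 V.

V_A ≈ 2.13 V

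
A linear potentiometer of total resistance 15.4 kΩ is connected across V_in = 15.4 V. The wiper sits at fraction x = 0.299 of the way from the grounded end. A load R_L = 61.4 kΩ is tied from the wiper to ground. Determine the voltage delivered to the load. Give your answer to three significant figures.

Lower segment x·R_p = 4.605 kΩ; upper segment (1−x)·R_p = 10.80 kΩ.
R_L loads the lower segment: effective lower R = 4.283 kΩ.
Then V_out = V_in · 4.283/(10.80 + 4.283) = 4.375 V.

V_out ≈ 4.37 V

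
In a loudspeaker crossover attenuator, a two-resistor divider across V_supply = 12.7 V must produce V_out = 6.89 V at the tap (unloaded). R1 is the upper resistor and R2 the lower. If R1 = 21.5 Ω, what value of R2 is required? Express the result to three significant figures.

R2 ≈ 25.5 Ω

V_out/V_supply = R2/(R1+R2) = 0.5425.
Rearranging, R2 = R1·k/(1−k) = 21.5 × 1.186 = 25.50 Ω.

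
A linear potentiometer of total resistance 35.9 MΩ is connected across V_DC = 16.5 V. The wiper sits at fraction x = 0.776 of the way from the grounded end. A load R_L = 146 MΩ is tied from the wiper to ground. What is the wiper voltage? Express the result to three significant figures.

V_out ≈ 12.3 V

Split the track: R_lower = x·R_p = 27.86 MΩ, R_upper = (1−x)·R_p = 8.042 MΩ.
R_L loads the lower segment: effective lower R = 23.39 MΩ.
Loaded-divider output: V_out = 16.5 × 0.7442 = 12.28 V.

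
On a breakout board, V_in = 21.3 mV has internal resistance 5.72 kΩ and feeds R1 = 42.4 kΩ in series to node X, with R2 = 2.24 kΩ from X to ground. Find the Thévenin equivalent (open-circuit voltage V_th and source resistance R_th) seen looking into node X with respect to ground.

V_th ≈ 0.947 mV, R_th ≈ 2.14 kΩ

R1' = 5.72 + 42.4 = 48.12 kΩ (source resistance + R1).
Open-circuit (no load on X): V_th = V_in · R2/(R1' + R2) = 21.3 × 2.24/(48.12 + 2.24) = 0.9474 mV.
With V_in suppressed (replaced by a short), R_th = R1' ‖ R2 = (48.12 × 2.24)/(48.12 + 2.24) = 2.140 kΩ.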